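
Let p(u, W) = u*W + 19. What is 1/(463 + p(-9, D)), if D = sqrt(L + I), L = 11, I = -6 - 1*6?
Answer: 482/232405 + 9*I/232405 ≈ 0.002074 + 3.8725e-5*I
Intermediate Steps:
I = -12 (I = -6 - 6 = -12)
D = I (D = sqrt(11 - 12) = sqrt(-1) = I ≈ 1.0*I)
p(u, W) = 19 + W*u (p(u, W) = W*u + 19 = 19 + W*u)
1/(463 + p(-9, D)) = 1/(463 + (19 + I*(-9))) = 1/(463 + (19 - 9*I)) = 1/(482 - 9*I) = (482 + 9*I)/232405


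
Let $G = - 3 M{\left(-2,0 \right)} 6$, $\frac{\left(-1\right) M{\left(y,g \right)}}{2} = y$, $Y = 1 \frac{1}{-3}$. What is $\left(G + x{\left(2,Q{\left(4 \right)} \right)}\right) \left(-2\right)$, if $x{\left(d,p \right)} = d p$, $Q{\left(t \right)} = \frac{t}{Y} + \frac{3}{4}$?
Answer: $189$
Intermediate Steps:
$Y = - \frac{1}{3}$ ($Y = 1 \left(- \frac{1}{3}\right) = - \frac{1}{3} \approx -0.33333$)
$M{\left(y,g \right)} = - 2 y$
$Q{\left(t \right)} = \frac{3}{4} - 3 t$ ($Q{\left(t \right)} = \frac{t}{- \frac{1}{3}} + \frac{3}{4} = t \left(-3\right) + 3 \cdot \frac{1}{4} = - 3 t + \frac{3}{4} = \frac{3}{4} - 3 t$)
$G = -72$ ($G = - 3 \left(\left(-2\right) \left(-2\right)\right) 6 = \left(-3\right) 4 \cdot 6 = \left(-12\right) 6 = -72$)
$\left(G + x{\left(2,Q{\left(4 \right)} \right)}\right) \left(-2\right) = \left(-72 + 2 \left(\frac{3}{4} - 12\right)\right) \left(-2\right) = \left(-72 + 2 \left(- \frac{45}{4}\right)\right) \left(-2\right) = \left(-72 - \frac{45}{2}\right) \left(-2\right) = \left(- \frac{189}{2}\right) \left(-2\right) = 189$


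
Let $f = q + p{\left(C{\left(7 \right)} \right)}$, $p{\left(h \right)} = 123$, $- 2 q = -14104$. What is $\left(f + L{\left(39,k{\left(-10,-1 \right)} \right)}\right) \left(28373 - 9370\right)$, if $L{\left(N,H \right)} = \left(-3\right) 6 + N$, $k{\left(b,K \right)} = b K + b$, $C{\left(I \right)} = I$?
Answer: $136745588$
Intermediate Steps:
$q = 7052$ ($q = \left(- \frac{1}{2}\right) \left(-14104\right) = 7052$)
$k{\left(b,K \right)} = b + K b$ ($k{\left(b,K \right)} = K b + b = b + K b$)
$L{\left(N,H \right)} = -18 + N$
$f = 7175$ ($f = 7052 + 123 = 7175$)
$\left(f + L{\left(39,k{\left(-10,-1 \right)} \right)}\right) \left(28373 - 9370\right) = \left(7175 + \left(-18 + 39\right)\right) \left(28373 - 9370\right) = \left(7175 + 21\right) 19003 = 7196 \cdot 19003 = 136745588$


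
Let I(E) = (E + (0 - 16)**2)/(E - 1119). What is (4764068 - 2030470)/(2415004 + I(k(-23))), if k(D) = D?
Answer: 3121768916/2757934335 ≈ 1.1319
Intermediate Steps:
I(E) = (256 + E)/(-1119 + E) (I(E) = (E + (-16)**2)/(-1119 + E) = (E + 256)/(-1119 + E) = (256 + E)/(-1119 + E))
(4764068 - 2030470)/(2415004 + I(k(-23))) = (4764068 - 2030470)/(2415004 + (256 - 23)/(-1119 - 23)) = 2733598/(2415004 + 233/(-1142)) = 2733598/(2415004 - 1/1142*233) = 2733598/(2415004 - 233/1142) = 2733598/(2757934335/1142) = 2733598*(1142/2757934335) = 3121768916/2757934335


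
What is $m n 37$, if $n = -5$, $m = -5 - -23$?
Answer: $-3330$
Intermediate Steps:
$m = 18$ ($m = -5 + 23 = 18$)
$m n 37 = 18 \left(-5\right) 37 = \left(-90\right) 37 = -3330$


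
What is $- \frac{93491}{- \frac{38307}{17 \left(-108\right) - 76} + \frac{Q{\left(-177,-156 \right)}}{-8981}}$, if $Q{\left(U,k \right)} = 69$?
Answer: $- \frac{1605396786952}{343903239} \approx -4668.2$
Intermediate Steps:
$- \frac{93491}{- \frac{38307}{17 \left(-108\right) - 76} + \frac{Q{\left(-177,-156 \right)}}{-8981}} = - \frac{93491}{- \frac{38307}{17 \left(-108\right) - 76} + \frac{69}{-8981}} = - \frac{93491}{- \frac{38307}{-1836 - 76} + 69 \left(- \frac{1}{8981}\right)} = - \frac{93491}{- \frac{38307}{-1912} - \frac{69}{8981}} = - \frac{93491}{\left(-38307\right) \left(- \frac{1}{1912}\right) - \frac{69}{8981}} = - \frac{93491}{\frac{38307}{1912} - \frac{69}{8981}} = - \frac{93491}{\frac{343903239}{17171672}} = \left(-93491\right) \frac{17171672}{343903239} = - \frac{1605396786952}{343903239}$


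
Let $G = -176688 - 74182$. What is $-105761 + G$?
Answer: $-356631$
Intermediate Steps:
$G = -250870$
$-105761 + G = -105761 - 250870 = -356631$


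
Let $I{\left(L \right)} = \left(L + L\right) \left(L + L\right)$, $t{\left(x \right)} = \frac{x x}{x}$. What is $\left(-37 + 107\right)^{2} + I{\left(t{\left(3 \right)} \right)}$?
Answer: $4936$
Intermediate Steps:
$t{\left(x \right)} = x$ ($t{\left(x \right)} = \frac{x^{2}}{x} = x$)
$I{\left(L \right)} = 4 L^{2}$ ($I{\left(L \right)} = 2 L 2 L = 4 L^{2}$)
$\left(-37 + 107\right)^{2} + I{\left(t{\left(3 \right)} \right)} = \left(-37 + 107\right)^{2} + 4 \cdot 3^{2} = 70^{2} + 4 \cdot 9 = 4900 + 36 = 4936$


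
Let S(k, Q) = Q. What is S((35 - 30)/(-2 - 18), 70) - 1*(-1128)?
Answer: 1198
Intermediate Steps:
S((35 - 30)/(-2 - 18), 70) - 1*(-1128) = 70 - 1*(-1128) = 70 + 1128 = 1198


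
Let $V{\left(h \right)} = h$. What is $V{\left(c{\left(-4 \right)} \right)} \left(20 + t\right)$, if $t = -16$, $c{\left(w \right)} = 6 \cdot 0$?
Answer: $0$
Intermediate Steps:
$c{\left(w \right)} = 0$
$V{\left(c{\left(-4 \right)} \right)} \left(20 + t\right) = 0 \left(20 - 16\right) = 0 \cdot 4 = 0$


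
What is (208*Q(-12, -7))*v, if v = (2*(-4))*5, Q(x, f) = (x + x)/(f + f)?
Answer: -99840/7 ≈ -14263.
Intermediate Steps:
Q(x, f) = x/f (Q(x, f) = (2*x)/((2*f)) = (2*x)*(1/(2*f)) = x/f)
v = -40 (v = -8*5 = -40)
(208*Q(-12, -7))*v = (208*(-12/(-7)))*(-40) = (208*(-12*(-⅐)))*(-40) = (208*(12/7))*(-40) = (2496/7)*(-40) = -99840/7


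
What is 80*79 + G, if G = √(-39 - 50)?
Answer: 6320 + I*√89 ≈ 6320.0 + 9.434*I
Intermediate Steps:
G = I*√89 (G = √(-89) = I*√89 ≈ 9.434*I)
80*79 + G = 80*79 + I*√89 = 6320 + I*√89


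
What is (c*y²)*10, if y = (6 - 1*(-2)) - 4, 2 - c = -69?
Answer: 11360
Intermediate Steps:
c = 71 (c = 2 - 1*(-69) = 2 + 69 = 71)
y = 4 (y = (6 + 2) - 4 = 8 - 4 = 4)
(c*y²)*10 = (71*4²)*10 = (71*16)*10 = 1136*10 = 11360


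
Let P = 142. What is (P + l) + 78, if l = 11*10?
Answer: 330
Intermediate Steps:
l = 110
(P + l) + 78 = (142 + 110) + 78 = 252 + 78 = 330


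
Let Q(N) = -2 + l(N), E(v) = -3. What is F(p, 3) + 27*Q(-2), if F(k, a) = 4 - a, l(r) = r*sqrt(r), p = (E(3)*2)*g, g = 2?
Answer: -53 - 54*I*sqrt(2) ≈ -53.0 - 76.368*I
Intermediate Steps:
p = -12 (p = -3*2*2 = -6*2 = -12)
l(r) = r**(3/2)
Q(N) = -2 + N**(3/2)
F(p, 3) + 27*Q(-2) = (4 - 1*3) + 27*(-2 + (-2)**(3/2)) = (4 - 3) + 27*(-2 - 2*I*sqrt(2)) = 1 + (-54 - 54*I*sqrt(2)) = -53 - 54*I*sqrt(2)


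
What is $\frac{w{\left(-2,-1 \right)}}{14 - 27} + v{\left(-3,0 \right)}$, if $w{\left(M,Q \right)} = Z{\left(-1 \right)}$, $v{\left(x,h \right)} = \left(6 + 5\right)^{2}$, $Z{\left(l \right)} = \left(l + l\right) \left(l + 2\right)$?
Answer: $\frac{1575}{13} \approx 121.15$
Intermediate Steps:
$Z{\left(l \right)} = 2 l \left(2 + l\right)$
$v{\left(x,h \right)} = 121$ ($v{\left(x,h \right)} = 11^{2} = 121$)
$w{\left(M,Q \right)} = -2$ ($w{\left(M,Q \right)} = 2 \left(-1\right) \left(2 - 1\right) = 2 \left(-1\right) 1 = -2$)
$\frac{w{\left(-2,-1 \right)}}{14 - 27} + v{\left(-3,0 \right)} = - \frac{2}{14 - 27} + 121 = - \frac{2}{-13} + 121 = \left(-2\right) \left(- \frac{1}{13}\right) + 121 = \frac{2}{13} + 121 = \frac{1575}{13}$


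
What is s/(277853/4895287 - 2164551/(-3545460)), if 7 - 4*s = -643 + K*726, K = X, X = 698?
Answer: -731988273444027330/3860405022839 ≈ -1.8961e+5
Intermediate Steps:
K = 698
s = -253049/2 (s = 7/4 - (-643 + 698*726)/4 = 7/4 - (-643 + 506748)/4 = 7/4 - 1/4*506105 = 7/4 - 506105/4 = -253049/2 ≈ -1.2652e+5)
s/(277853/4895287 - 2164551/(-3545460)) = -253049/(2*(277853/4895287 - 2164551/(-3545460))) = -253049/(2*(277853*(1/4895287) - 2164551*(-1/3545460))) = -253049/(2*(277853/4895287 + 721517/1181820)) = -253049/(2*3860405022839/5785348082340) = -253049/2*5785348082340/3860405022839 = -731988273444027330/3860405022839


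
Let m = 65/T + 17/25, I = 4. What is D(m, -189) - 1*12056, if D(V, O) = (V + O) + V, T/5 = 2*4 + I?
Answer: -1836221/150 ≈ -12241.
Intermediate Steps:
T = 60 (T = 5*(2*4 + 4) = 5*(8 + 4) = 5*12 = 60)
m = 529/300 (m = 65/60 + 17/25 = 65*(1/60) + 17*(1/25) = 13/12 + 17/25 = 529/300 ≈ 1.7633)
D(V, O) = O + 2*V (D(V, O) = (O + V) + V = O + 2*V)
D(m, -189) - 1*12056 = (-189 + 2*(529/300)) - 1*12056 = (-189 + 529/150) - 12056 = -27821/150 - 12056 = -1836221/150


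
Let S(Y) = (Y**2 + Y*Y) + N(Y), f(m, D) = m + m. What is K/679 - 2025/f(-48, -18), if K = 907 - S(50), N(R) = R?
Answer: 325749/21728 ≈ 14.992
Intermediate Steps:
f(m, D) = 2*m
S(Y) = Y + 2*Y**2 (S(Y) = (Y**2 + Y*Y) + Y = (Y**2 + Y**2) + Y = 2*Y**2 + Y = Y + 2*Y**2)
K = -4143 (K = 907 - 50*(1 + 2*50) = 907 - 50*(1 + 100) = 907 - 50*101 = 907 - 1*5050 = 907 - 5050 = -4143)
K/679 - 2025/f(-48, -18) = -4143/679 - 2025/(2*(-48)) = -4143*1/679 - 2025/(-96) = -4143/679 - 2025*(-1/96) = -4143/679 + 675/32 = 325749/21728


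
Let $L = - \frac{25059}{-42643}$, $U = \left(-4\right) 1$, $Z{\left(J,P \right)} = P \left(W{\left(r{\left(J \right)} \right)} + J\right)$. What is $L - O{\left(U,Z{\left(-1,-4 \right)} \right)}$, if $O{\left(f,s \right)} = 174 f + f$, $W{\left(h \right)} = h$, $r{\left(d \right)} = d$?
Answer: $\frac{29875159}{42643} \approx 700.59$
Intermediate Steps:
$Z{\left(J,P \right)} = 2 J P$ ($Z{\left(J,P \right)} = P \left(J + J\right) = P 2 J = 2 J P$)
$U = -4$
$L = \frac{25059}{42643}$ ($L = \left(-25059\right) \left(- \frac{1}{42643}\right) = \frac{25059}{42643} \approx 0.58765$)
$O{\left(f,s \right)} = 175 f$
$L - O{\left(U,Z{\left(-1,-4 \right)} \right)} = \frac{25059}{42643} - 175 \left(-4\right) = \frac{25059}{42643} - -700 = \frac{25059}{42643} + 700 = \frac{29875159}{42643}$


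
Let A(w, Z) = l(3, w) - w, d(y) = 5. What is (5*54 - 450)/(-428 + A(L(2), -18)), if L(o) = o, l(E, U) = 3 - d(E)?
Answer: 5/12 ≈ 0.41667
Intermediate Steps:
l(E, U) = -2 (l(E, U) = 3 - 1*5 = 3 - 5 = -2)
A(w, Z) = -2 - w
(5*54 - 450)/(-428 + A(L(2), -18)) = (5*54 - 450)/(-428 + (-2 - 1*2)) = (270 - 450)/(-428 + (-2 - 2)) = -180/(-428 - 4) = -180/(-432) = -180*(-1/432) = 5/12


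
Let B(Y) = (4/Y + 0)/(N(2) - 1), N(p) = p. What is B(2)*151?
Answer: 302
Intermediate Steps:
B(Y) = 4/Y (B(Y) = (4/Y + 0)/(2 - 1) = (4/Y)/1 = (4/Y)*1 = 4/Y)
B(2)*151 = (4/2)*151 = (4*(½))*151 = 2*151 = 302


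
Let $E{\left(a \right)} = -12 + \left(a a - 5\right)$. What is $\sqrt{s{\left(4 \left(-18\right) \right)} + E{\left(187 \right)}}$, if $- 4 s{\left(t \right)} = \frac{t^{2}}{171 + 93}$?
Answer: $\frac{\sqrt{4228598}}{11} \approx 186.94$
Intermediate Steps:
$E{\left(a \right)} = -17 + a^{2}$ ($E{\left(a \right)} = -12 + \left(a^{2} - 5\right) = -12 + \left(-5 + a^{2}\right) = -17 + a^{2}$)
$s{\left(t \right)} = - \frac{t^{2}}{1056}$ ($s{\left(t \right)} = - \frac{\frac{1}{171 + 93} t^{2}}{4} = - \frac{\frac{1}{264} t^{2}}{4} = - \frac{t^{2}}{1056}$)
$\sqrt{s{\left(4 \left(-18\right) \right)} + E{\left(187 \right)}} = \sqrt{- \frac{\left(4 \left(-18\right)\right)^{2}}{1056} - \left(17 - 187^{2}\right)} = \sqrt{- \frac{\left(-72\right)^{2}}{1056} + \left(-17 + 34969\right)} = \sqrt{\left(- \frac{1}{1056}\right) 5184 + 34952} = \sqrt{- \frac{54}{11} + 34952} = \sqrt{\frac{384418}{11}} = \frac{\sqrt{4228598}}{11}$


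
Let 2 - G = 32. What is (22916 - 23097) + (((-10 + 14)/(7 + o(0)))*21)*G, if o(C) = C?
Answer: -541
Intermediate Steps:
G = -30 (G = 2 - 1*32 = 2 - 32 = -30)
(22916 - 23097) + (((-10 + 14)/(7 + o(0)))*21)*G = (22916 - 23097) + (((-10 + 14)/(7 + 0))*21)*(-30) = -181 + ((4/7)*21)*(-30) = -181 + 12*(-30) = -181 - 360 = -541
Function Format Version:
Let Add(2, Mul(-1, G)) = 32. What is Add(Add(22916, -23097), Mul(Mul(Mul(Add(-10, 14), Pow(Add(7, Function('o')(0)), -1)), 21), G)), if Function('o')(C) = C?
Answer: -541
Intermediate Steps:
G = -30 (G = Add(2, Mul(-1, 32)) = Add(2, -32) = -30)
Add(Add(22916, -23097), Mul(Mul(Mul(Add(-10, 14), Pow(Add(7, Function('o')(0)), -1)), 21), G)) = Add(Add(22916, -23097), Mul(Mul(Mul(Add(-10, 14), Pow(Add(7, 0), -1)), 21), -30)) = Add(-181, Mul(Mul(Mul(4, Pow(7, -1)), 21), -30)) = Add(-181, Mul(Mul(Mul(4, Rational(1, 7)), 21), -30)) = Add(-181, Mul(Mul(Rational(4, 7), 21), -30)) = Add(-181, Mul(12, -30)) = Add(-181, -360) = -541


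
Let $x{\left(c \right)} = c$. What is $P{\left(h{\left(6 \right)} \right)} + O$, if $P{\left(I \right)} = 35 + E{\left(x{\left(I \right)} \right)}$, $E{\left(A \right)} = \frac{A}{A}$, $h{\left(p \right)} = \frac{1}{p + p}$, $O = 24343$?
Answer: $24379$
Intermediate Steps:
$h{\left(p \right)} = \frac{1}{2 p}$
$E{\left(A \right)} = 1$
$P{\left(I \right)} = 36$ ($P{\left(I \right)} = 35 + 1 = 36$)
$P{\left(h{\left(6 \right)} \right)} + O = 36 + 24343 = 24379$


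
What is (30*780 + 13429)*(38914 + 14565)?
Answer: 1969578091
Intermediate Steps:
(30*780 + 13429)*(38914 + 14565) = (23400 + 13429)*53479 = 36829*53479 = 1969578091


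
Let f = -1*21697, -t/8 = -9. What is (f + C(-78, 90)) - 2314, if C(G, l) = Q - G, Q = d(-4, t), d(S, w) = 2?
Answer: -23931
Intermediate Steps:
t = 72 (t = -8*(-9) = 72)
Q = 2
C(G, l) = 2 - G
f = -21697
(f + C(-78, 90)) - 2314 = (-21697 + (2 - 1*(-78))) - 2314 = (-21697 + (2 + 78)) - 2314 = (-21697 + 80) - 2314 = -21617 - 2314 = -23931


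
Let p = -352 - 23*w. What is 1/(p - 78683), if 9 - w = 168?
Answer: -1/75378 ≈ -1.3266e-5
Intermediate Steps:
w = -159 (w = 9 - 1*168 = 9 - 168 = -159)
p = 3305 (p = -352 - 23*(-159) = -352 + 3657 = 3305)
1/(p - 78683) = 1/(3305 - 78683) = 1/(-75378) = -1/75378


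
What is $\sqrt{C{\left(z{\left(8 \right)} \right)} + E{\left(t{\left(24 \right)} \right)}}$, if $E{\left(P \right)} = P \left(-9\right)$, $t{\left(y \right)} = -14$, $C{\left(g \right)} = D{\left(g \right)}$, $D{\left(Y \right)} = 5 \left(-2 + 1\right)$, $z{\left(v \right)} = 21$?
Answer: $11$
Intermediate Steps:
$D{\left(Y \right)} = -5$ ($D{\left(Y \right)} = 5 \left(-1\right) = -5$)
$C{\left(g \right)} = -5$
$E{\left(P \right)} = - 9 P$
$\sqrt{C{\left(z{\left(8 \right)} \right)} + E{\left(t{\left(24 \right)} \right)}} = \sqrt{-5 - -126} = \sqrt{-5 + 126} = \sqrt{121} = 11$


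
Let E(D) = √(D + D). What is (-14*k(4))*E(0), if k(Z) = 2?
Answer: 0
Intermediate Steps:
E(D) = √2*√D (E(D) = √(2*D) = √2*√D)
(-14*k(4))*E(0) = (-14*2)*(√2*√0) = -28*√2*0 = -28*0 = 0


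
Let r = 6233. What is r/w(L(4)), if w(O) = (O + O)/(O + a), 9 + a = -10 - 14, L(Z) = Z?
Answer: -180757/8 ≈ -22595.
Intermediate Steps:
a = -33 (a = -9 + (-10 - 14) = -9 - 24 = -33)
w(O) = 2*O/(-33 + O) (w(O) = (O + O)/(O - 33) = (2*O)/(-33 + O) = 2*O/(-33 + O))
r/w(L(4)) = 6233/((2*4/(-33 + 4))) = 6233/((2*4/(-29))) = 6233/((2*4*(-1/29))) = 6233/(-8/29) = 6233*(-29/8) = -180757/8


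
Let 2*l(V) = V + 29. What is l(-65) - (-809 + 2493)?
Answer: -1702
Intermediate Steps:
l(V) = 29/2 + V/2 (l(V) = (V + 29)/2 = (29 + V)/2 = 29/2 + V/2)
l(-65) - (-809 + 2493) = (29/2 + (½)*(-65)) - (-809 + 2493) = (29/2 - 65/2) - 1*1684 = -18 - 1684 = -1702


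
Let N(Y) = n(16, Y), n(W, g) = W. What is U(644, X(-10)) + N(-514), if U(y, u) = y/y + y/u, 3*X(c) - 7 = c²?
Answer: 3751/107 ≈ 35.056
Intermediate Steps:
X(c) = 7/3 + c²/3
U(y, u) = 1 + y/u
N(Y) = 16
U(644, X(-10)) + N(-514) = ((7/3 + (⅓)*(-10)²) + 644)/(7/3 + (⅓)*(-10)²) + 16 = ((7/3 + (⅓)*100) + 644)/(7/3 + (⅓)*100) + 16 = ((7/3 + 100/3) + 644)/(7/3 + 100/3) + 16 = (107/3 + 644)/(107/3) + 16 = (3/107)*(2039/3) + 16 = 2039/107 + 16 = 3751/107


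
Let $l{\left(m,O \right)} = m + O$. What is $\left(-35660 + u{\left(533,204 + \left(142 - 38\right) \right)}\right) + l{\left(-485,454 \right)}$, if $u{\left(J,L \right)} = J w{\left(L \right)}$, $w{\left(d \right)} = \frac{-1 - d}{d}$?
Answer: $- \frac{11157525}{308} \approx -36226.0$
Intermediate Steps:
$w{\left(d \right)} = \frac{-1 - d}{d}$
$u{\left(J,L \right)} = \frac{J \left(-1 - L\right)}{L}$ ($u{\left(J,L \right)} = J \frac{-1 - L}{L} = \frac{J \left(-1 - L\right)}{L}$)
$l{\left(m,O \right)} = O + m$
$\left(-35660 + u{\left(533,204 + \left(142 - 38\right) \right)}\right) + l{\left(-485,454 \right)} = \left(-35660 - \left(533 + \frac{533}{204 + \left(142 - 38\right)}\right)\right) + \left(454 - 485\right) = \left(-35660 - \left(533 + \frac{533}{204 + 104}\right)\right) - 31 = \left(-35660 - \left(533 + \frac{533}{308}\right)\right) - 31 = \left(-35660 - \left(533 + 533 \cdot \frac{1}{308}\right)\right) - 31 = \left(-35660 - \frac{164697}{308}\right) - 31 = - \frac{11147977}{308} - 31 = - \frac{11157525}{308}$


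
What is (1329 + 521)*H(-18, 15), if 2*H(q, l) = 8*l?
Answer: 111000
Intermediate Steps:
H(q, l) = 4*l (H(q, l) = (8*l)/2 = 4*l)
(1329 + 521)*H(-18, 15) = (1329 + 521)*(4*15) = 1850*60 = 111000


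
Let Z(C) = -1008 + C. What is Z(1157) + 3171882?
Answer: 3172031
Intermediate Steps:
Z(1157) + 3171882 = (-1008 + 1157) + 3171882 = 149 + 3171882 = 3172031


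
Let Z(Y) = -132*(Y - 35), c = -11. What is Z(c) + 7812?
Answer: 13884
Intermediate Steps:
Z(Y) = 4620 - 132*Y (Z(Y) = -132*(-35 + Y) = 4620 - 132*Y)
Z(c) + 7812 = (4620 - 132*(-11)) + 7812 = (4620 + 1452) + 7812 = 6072 + 7812 = 13884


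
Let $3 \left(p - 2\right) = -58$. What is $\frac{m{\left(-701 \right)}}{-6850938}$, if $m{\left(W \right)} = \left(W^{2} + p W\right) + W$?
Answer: $- \frac{754276}{10276407} \approx -0.073399$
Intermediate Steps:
$p = - \frac{52}{3}$ ($p = 2 + \frac{1}{3} \left(-58\right) = 2 - \frac{58}{3} = - \frac{52}{3} \approx -17.333$)
$m{\left(W \right)} = W^{2} - \frac{49 W}{3}$ ($m{\left(W \right)} = \left(W^{2} - \frac{52 W}{3}\right) + W = W^{2} - \frac{49 W}{3}$)
$\frac{m{\left(-701 \right)}}{-6850938} = \frac{\frac{1}{3} \left(-701\right) \left(-49 + 3 \left(-701\right)\right)}{-6850938} = \frac{1}{3} \left(-701\right) \left(-49 - 2103\right) \left(- \frac{1}{6850938}\right) = \frac{1}{3} \left(-701\right) \left(-2152\right) \left(- \frac{1}{6850938}\right) = \frac{1508552}{3} \left(- \frac{1}{6850938}\right) = - \frac{754276}{10276407}$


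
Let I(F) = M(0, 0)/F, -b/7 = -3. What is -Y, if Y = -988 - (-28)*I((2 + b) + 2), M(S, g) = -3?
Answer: 24784/25 ≈ 991.36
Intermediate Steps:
b = 21 (b = -7*(-3) = 21)
I(F) = -3/F
Y = -24784/25 (Y = -988 - (-28)*(-3/((2 + 21) + 2)) = -988 - (-28)*(-3/(23 + 2)) = -988 - (-28)*(-3/25) = -988 - (-28)*(-3*1/25) = -988 - (-28)*(-3)/25 = -988 - 1*84/25 = -988 - 84/25 = -24784/25 ≈ -991.36)
-Y = -1*(-24784/25) = 24784/25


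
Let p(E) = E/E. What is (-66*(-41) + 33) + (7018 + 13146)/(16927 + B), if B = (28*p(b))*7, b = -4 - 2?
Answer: 46920061/17123 ≈ 2740.2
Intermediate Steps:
b = -6
p(E) = 1
B = 196 (B = (28*1)*7 = 28*7 = 196)
(-66*(-41) + 33) + (7018 + 13146)/(16927 + B) = (-66*(-41) + 33) + (7018 + 13146)/(16927 + 196) = (2706 + 33) + 20164/17123 = 2739 + 20164*(1/17123) = 2739 + 20164/17123 = 46920061/17123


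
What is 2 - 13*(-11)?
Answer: 145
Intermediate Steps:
2 - 13*(-11) = 2 + 143 = 145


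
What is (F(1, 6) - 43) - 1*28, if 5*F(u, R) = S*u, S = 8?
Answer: -347/5 ≈ -69.400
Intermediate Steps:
F(u, R) = 8*u/5 (F(u, R) = (8*u)/5 = 8*u/5)
(F(1, 6) - 43) - 1*28 = ((8/5)*1 - 43) - 1*28 = (8/5 - 43) - 28 = -207/5 - 28 = -347/5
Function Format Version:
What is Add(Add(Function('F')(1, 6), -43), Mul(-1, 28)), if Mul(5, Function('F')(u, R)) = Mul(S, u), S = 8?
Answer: Rational(-347, 5) ≈ -69.400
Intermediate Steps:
Function('F')(u, R) = Mul(Rational(8, 5), u) (Function('F')(u, R) = Mul(Rational(1, 5), Mul(8, u)) = Mul(Rational(8, 5), u))
Add(Add(Function('F')(1, 6), -43), Mul(-1, 28)) = Add(Add(Mul(Rational(8, 5), 1), -43), Mul(-1, 28)) = Add(Add(Rational(8, 5), -43), -28) = Add(Rational(-207, 5), -28) = Rational(-347, 5)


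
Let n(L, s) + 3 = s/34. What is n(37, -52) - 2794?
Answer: -47575/17 ≈ -2798.5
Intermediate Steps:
n(L, s) = -3 + s/34
n(37, -52) - 2794 = (-3 + (1/34)*(-52)) - 2794 = (-3 - 26/17) - 2794 = -77/17 - 2794 = -47575/17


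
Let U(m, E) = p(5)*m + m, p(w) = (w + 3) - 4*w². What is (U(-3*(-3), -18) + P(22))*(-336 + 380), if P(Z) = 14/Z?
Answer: -36008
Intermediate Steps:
p(w) = 3 + w - 4*w² (p(w) = (3 + w) - 4*w² = 3 + w - 4*w²)
U(m, E) = -91*m (U(m, E) = (3 + 5 - 4*5²)*m + m = (3 + 5 - 4*25)*m + m = (3 + 5 - 100)*m + m = -92*m + m = -91*m)
(U(-3*(-3), -18) + P(22))*(-336 + 380) = (-(-273)*(-3) + 14/22)*(-336 + 380) = (-91*9 + 14*(1/22))*44 = (-819 + 7/11)*44 = -9002/11*44 = -36008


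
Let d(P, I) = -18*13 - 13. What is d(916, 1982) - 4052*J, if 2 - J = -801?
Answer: -3254003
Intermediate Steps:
d(P, I) = -247 (d(P, I) = -234 - 13 = -247)
J = 803 (J = 2 - 1*(-801) = 2 + 801 = 803)
d(916, 1982) - 4052*J = -247 - 4052*803 = -247 - 3253756 = -3254003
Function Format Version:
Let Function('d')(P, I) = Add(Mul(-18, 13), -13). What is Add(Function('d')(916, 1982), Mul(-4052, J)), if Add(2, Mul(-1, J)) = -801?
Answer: -3254003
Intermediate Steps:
Function('d')(P, I) = -247 (Function('d')(P, I) = Add(-234, -13) = -247)
J = 803 (J = Add(2, Mul(-1, -801)) = Add(2, 801) = 803)
Add(Function('d')(916, 1982), Mul(-4052, J)) = Add(-247, Mul(-4052, 803)) = Add(-247, -3253756) = -3254003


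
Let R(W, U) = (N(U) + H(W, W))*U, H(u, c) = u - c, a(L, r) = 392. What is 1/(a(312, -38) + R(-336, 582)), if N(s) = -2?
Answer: -1/772 ≈ -0.0012953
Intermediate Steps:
R(W, U) = -2*U (R(W, U) = (-2 + (W - W))*U = (-2 + 0)*U = -2*U)
1/(a(312, -38) + R(-336, 582)) = 1/(392 - 2*582) = 1/(392 - 1164) = 1/(-772) = -1/772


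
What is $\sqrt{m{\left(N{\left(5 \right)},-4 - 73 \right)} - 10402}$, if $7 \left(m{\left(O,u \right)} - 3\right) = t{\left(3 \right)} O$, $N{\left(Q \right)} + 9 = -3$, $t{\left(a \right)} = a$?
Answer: $\frac{i \sqrt{509803}}{7} \approx 102.0 i$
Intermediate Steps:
$N{\left(Q \right)} = -12$ ($N{\left(Q \right)} = -9 - 3 = -12$)
$m{\left(O,u \right)} = 3 + \frac{3 O}{7}$
$\sqrt{m{\left(N{\left(5 \right)},-4 - 73 \right)} - 10402} = \sqrt{\left(3 + \frac{3}{7} \left(-12\right)\right) - 10402} = \sqrt{\left(3 - \frac{36}{7}\right) - 10402} = \sqrt{- \frac{15}{7} - 10402} = \sqrt{- \frac{72829}{7}} = \frac{i \sqrt{509803}}{7}$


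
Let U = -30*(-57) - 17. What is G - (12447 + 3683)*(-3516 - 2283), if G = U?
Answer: 93539563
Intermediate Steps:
U = 1693 (U = 1710 - 17 = 1693)
G = 1693
G - (12447 + 3683)*(-3516 - 2283) = 1693 - (12447 + 3683)*(-3516 - 2283) = 1693 - 16130*(-5799) = 1693 - 1*(-93537870) = 1693 + 93537870 = 93539563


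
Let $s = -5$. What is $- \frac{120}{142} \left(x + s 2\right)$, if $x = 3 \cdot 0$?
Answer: $\frac{600}{71} \approx 8.4507$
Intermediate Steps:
$x = 0$
$- \frac{120}{142} \left(x + s 2\right) = - \frac{120}{142} \left(0 - 10\right) = \left(-120\right) \frac{1}{142} \left(0 - 10\right) = \left(- \frac{60}{71}\right) \left(-10\right) = \frac{600}{71}$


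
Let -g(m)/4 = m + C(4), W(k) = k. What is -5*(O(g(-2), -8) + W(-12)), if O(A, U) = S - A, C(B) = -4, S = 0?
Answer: 180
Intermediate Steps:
g(m) = 16 - 4*m (g(m) = -4*(m - 4) = -4*(-4 + m) = 16 - 4*m)
O(A, U) = -A (O(A, U) = 0 - A = -A)
-5*(O(g(-2), -8) + W(-12)) = -5*(-(16 - 4*(-2)) - 12) = -5*(-(16 + 8) - 12) = -5*(-1*24 - 12) = -5*(-24 - 12) = -5*(-36) = 180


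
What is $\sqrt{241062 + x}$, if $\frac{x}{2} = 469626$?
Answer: $3 \sqrt{131146} \approx 1086.4$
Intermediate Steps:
$x = 939252$ ($x = 2 \cdot 469626 = 939252$)
$\sqrt{241062 + x} = \sqrt{241062 + 939252} = \sqrt{1180314} = 3 \sqrt{131146}$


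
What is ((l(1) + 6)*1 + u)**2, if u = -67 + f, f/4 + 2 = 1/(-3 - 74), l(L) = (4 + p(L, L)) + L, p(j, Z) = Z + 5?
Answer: 19980900/5929 ≈ 3370.0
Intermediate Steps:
p(j, Z) = 5 + Z
l(L) = 9 + 2*L (l(L) = (4 + (5 + L)) + L = (9 + L) + L = 9 + 2*L)
f = -620/77 (f = -8 + 4/(-3 - 74) = -8 + 4/(-77) = -8 + 4*(-1/77) = -8 - 4/77 = -620/77 ≈ -8.0519)
u = -5779/77 (u = -67 - 620/77 = -5779/77 ≈ -75.052)
((l(1) + 6)*1 + u)**2 = (((9 + 2*1) + 6)*1 - 5779/77)**2 = (((9 + 2) + 6)*1 - 5779/77)**2 = ((11 + 6)*1 - 5779/77)**2 = (17*1 - 5779/77)**2 = (17 - 5779/77)**2 = (-4470/77)**2 = 19980900/5929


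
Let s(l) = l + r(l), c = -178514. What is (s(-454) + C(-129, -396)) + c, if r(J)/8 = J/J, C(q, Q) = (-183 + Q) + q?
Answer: -179668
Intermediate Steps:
C(q, Q) = -183 + Q + q
r(J) = 8 (r(J) = 8*(J/J) = 8*1 = 8)
s(l) = 8 + l (s(l) = l + 8 = 8 + l)
(s(-454) + C(-129, -396)) + c = ((8 - 454) + (-183 - 396 - 129)) - 178514 = (-446 - 708) - 178514 = -1154 - 178514 = -179668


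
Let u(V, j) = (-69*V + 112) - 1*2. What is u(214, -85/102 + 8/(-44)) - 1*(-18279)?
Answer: 3623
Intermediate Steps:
u(V, j) = 110 - 69*V (u(V, j) = (112 - 69*V) - 2 = 110 - 69*V)
u(214, -85/102 + 8/(-44)) - 1*(-18279) = (110 - 69*214) - 1*(-18279) = (110 - 14766) + 18279 = -14656 + 18279 = 3623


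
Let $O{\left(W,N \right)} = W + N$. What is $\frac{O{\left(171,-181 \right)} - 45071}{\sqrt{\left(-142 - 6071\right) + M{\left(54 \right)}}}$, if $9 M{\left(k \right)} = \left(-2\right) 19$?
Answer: $\frac{135243 i \sqrt{155}}{2945} \approx 571.74 i$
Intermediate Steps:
$O{\left(W,N \right)} = N + W$
$M{\left(k \right)} = - \frac{38}{9}$ ($M{\left(k \right)} = \frac{\left(-2\right) 19}{9} = \frac{1}{9} \left(-38\right) = - \frac{38}{9}$)
$\frac{O{\left(171,-181 \right)} - 45071}{\sqrt{\left(-142 - 6071\right) + M{\left(54 \right)}}} = \frac{\left(-181 + 171\right) - 45071}{\sqrt{\left(-142 - 6071\right) - \frac{38}{9}}} = \frac{-10 - 45071}{\sqrt{-6213 - \frac{38}{9}}} = - \frac{45081}{\sqrt{- \frac{55955}{9}}} = - \frac{45081}{\frac{19}{3} i \sqrt{155}} = - 45081 \left(- \frac{3 i \sqrt{155}}{2945}\right) = \frac{135243 i \sqrt{155}}{2945}$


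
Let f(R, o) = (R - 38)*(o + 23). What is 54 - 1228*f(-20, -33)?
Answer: -712186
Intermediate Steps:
f(R, o) = (-38 + R)*(23 + o)
54 - 1228*f(-20, -33) = 54 - 1228*(-874 - 38*(-33) + 23*(-20) - 20*(-33)) = 54 - 1228*(-874 + 1254 - 460 + 660) = 54 - 1228*580 = 54 - 712240 = -712186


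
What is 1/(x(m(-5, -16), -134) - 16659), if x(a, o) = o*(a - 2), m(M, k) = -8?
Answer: -1/15319 ≈ -6.5278e-5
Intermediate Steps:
x(a, o) = o*(-2 + a)
1/(x(m(-5, -16), -134) - 16659) = 1/(-134*(-2 - 8) - 16659) = 1/(-134*(-10) - 16659) = 1/(1340 - 16659) = 1/(-15319) = -1/15319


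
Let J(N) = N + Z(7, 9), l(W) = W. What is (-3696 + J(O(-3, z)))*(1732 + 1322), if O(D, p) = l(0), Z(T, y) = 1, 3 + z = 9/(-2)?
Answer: -11284530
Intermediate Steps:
z = -15/2 (z = -3 + 9/(-2) = -3 + 9*(-½) = -3 - 9/2 = -15/2 ≈ -7.5000)
O(D, p) = 0
J(N) = 1 + N (J(N) = N + 1 = 1 + N)
(-3696 + J(O(-3, z)))*(1732 + 1322) = (-3696 + (1 + 0))*(1732 + 1322) = (-3696 + 1)*3054 = -3695*3054 = -11284530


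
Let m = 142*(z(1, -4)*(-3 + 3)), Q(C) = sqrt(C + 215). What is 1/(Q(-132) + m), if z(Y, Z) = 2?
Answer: sqrt(83)/83 ≈ 0.10976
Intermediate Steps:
Q(C) = sqrt(215 + C)
m = 0 (m = 142*(2*(-3 + 3)) = 142*(2*0) = 142*0 = 0)
1/(Q(-132) + m) = 1/(sqrt(215 - 132) + 0) = 1/(sqrt(83) + 0) = 1/(sqrt(83)) = sqrt(83)/83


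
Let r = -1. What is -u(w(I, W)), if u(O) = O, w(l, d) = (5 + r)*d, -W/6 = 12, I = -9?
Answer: 288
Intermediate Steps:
W = -72 (W = -6*12 = -72)
w(l, d) = 4*d (w(l, d) = (5 - 1)*d = 4*d)
-u(w(I, W)) = -4*(-72) = -1*(-288) = 288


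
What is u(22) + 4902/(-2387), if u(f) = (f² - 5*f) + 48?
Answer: 1002412/2387 ≈ 419.95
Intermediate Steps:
u(f) = 48 + f² - 5*f
u(22) + 4902/(-2387) = (48 + 22² - 5*22) + 4902/(-2387) = (48 + 484 - 110) + 4902*(-1/2387) = 422 - 4902/2387 = 1002412/2387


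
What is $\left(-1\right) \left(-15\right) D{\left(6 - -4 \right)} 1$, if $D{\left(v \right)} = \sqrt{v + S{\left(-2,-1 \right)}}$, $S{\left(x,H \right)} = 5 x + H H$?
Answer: $15$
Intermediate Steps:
$S{\left(x,H \right)} = H^{2} + 5 x$ ($S{\left(x,H \right)} = 5 x + H^{2} = H^{2} + 5 x$)
$D{\left(v \right)} = \sqrt{-9 + v}$ ($D{\left(v \right)} = \sqrt{v + \left(\left(-1\right)^{2} + 5 \left(-2\right)\right)} = \sqrt{v + \left(1 - 10\right)} = \sqrt{v - 9} = \sqrt{-9 + v}$)
$\left(-1\right) \left(-15\right) D{\left(6 - -4 \right)} 1 = \left(-1\right) \left(-15\right) \sqrt{-9 + \left(6 - -4\right)} 1 = 15 \sqrt{-9 + \left(6 + 4\right)} 1 = 15 \sqrt{-9 + 10} \cdot 1 = 15 \sqrt{1} \cdot 1 = 15 \cdot 1 \cdot 1 = 15 \cdot 1 = 15$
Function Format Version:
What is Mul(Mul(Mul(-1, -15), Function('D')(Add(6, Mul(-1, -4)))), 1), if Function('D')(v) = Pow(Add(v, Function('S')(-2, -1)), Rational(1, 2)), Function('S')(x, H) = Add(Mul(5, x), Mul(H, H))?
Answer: 15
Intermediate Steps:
Function('S')(x, H) = Add(Pow(H, 2), Mul(5, x)) (Function('S')(x, H) = Add(Mul(5, x), Pow(H, 2)) = Add(Pow(H, 2), Mul(5, x)))
Function('D')(v) = Pow(Add(-9, v), Rational(1, 2)) (Function('D')(v) = Pow(Add(v, Add(Pow(-1, 2), Mul(5, -2))), Rational(1, 2)) = Pow(Add(v, Add(1, -10)), Rational(1, 2)) = Pow(Add(v, -9), Rational(1, 2)) = Pow(Add(-9, v), Rational(1, 2)))
Mul(Mul(Mul(-1, -15), Function('D')(Add(6, Mul(-1, -4)))), 1) = Mul(Mul(Mul(-1, -15), Pow(Add(-9, Add(6, Mul(-1, -4))), Rational(1, 2))), 1) = Mul(Mul(15, Pow(Add(-9, Add(6, 4)), Rational(1, 2))), 1) = Mul(Mul(15, Pow(Add(-9, 10), Rational(1, 2))), 1) = Mul(Mul(15, Pow(1, Rational(1, 2))), 1) = Mul(Mul(15, 1), 1) = Mul(15, 1) = 15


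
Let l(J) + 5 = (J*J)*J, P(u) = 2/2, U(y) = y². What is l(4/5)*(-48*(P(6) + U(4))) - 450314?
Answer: -55831474/125 ≈ -4.4665e+5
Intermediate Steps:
P(u) = 1 (P(u) = 2*(½) = 1)
l(J) = -5 + J³ (l(J) = -5 + (J*J)*J = -5 + J²*J = -5 + J³)
l(4/5)*(-48*(P(6) + U(4))) - 450314 = (-5 + (4/5)³)*(-48*(1 + 4²)) - 450314 = (-5 + (4*(⅕))³)*(-48*(1 + 16)) - 450314 = (-5 + (⅘)³)*(-48*17) - 450314 = (-5 + 64/125)*(-816) - 450314 = -561/125*(-816) - 450314 = 457776/125 - 450314 = -55831474/125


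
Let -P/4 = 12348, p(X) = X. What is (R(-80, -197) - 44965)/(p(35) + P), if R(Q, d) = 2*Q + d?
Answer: 45322/49357 ≈ 0.91825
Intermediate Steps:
R(Q, d) = d + 2*Q
P = -49392 (P = -4*12348 = -49392)
(R(-80, -197) - 44965)/(p(35) + P) = ((-197 + 2*(-80)) - 44965)/(35 - 49392) = ((-197 - 160) - 44965)/(-49357) = (-357 - 44965)*(-1/49357) = -45322*(-1/49357) = 45322/49357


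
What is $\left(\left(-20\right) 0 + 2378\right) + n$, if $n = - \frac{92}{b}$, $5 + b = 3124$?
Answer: $\frac{7416890}{3119} \approx 2378.0$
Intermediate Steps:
$b = 3119$ ($b = -5 + 3124 = 3119$)
$n = - \frac{92}{3119} \approx -0.029497$
$\left(\left(-20\right) 0 + 2378\right) + n = \left(\left(-20\right) 0 + 2378\right) - \frac{92}{3119} = \left(0 + 2378\right) - \frac{92}{3119} = 2378 - \frac{92}{3119} = \frac{7416890}{3119}$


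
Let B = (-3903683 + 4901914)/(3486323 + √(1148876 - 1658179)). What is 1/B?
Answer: 3486323/998231 + I*√509303/998231 ≈ 3.4925 + 0.00071492*I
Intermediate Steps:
B = 998231/(3486323 + I*√509303) (B = 998231/(3486323 + √(-509303)) = 998231/(3486323 + I*√509303) ≈ 0.28633 - 5.8612e-5*I)
1/B = 1/(3480155694613/12154448569632 - 998231*I*√509303/12154448569632)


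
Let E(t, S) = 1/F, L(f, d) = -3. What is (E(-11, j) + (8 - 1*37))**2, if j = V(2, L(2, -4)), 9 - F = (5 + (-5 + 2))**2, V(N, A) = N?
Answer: 20736/25 ≈ 829.44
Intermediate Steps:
F = 5 (F = 9 - (5 + (-5 + 2))**2 = 9 - (5 - 3)**2 = 9 - 1*2**2 = 9 - 1*4 = 9 - 4 = 5)
j = 2
E(t, S) = 1/5
(E(-11, j) + (8 - 1*37))**2 = (1/5 + (8 - 1*37))**2 = (1/5 + (8 - 37))**2 = (1/5 - 29)**2 = (-144/5)**2 = 20736/25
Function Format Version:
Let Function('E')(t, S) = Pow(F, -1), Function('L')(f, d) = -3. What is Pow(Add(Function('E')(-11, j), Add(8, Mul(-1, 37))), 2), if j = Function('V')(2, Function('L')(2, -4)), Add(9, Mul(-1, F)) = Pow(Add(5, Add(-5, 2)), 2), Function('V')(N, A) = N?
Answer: Rational(20736, 25) ≈ 829.44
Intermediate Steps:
F = 5 (F = Add(9, Mul(-1, Pow(Add(5, Add(-5, 2)), 2))) = Add(9, Mul(-1, Pow(Add(5, -3), 2))) = Add(9, Mul(-1, Pow(2, 2))) = Add(9, Mul(-1, 4)) = Add(9, -4) = 5)
j = 2
Function('E')(t, S) = Rational(1, 5) (Function('E')(t, S) = Pow(5, -1) = Rational(1, 5))
Pow(Add(Function('E')(-11, j), Add(8, Mul(-1, 37))), 2) = Pow(Add(Rational(1, 5), Add(8, Mul(-1, 37))), 2) = Pow(Add(Rational(1, 5), Add(8, -37)), 2) = Pow(Add(Rational(1, 5), -29), 2) = Pow(Rational(-144, 5), 2) = Rational(20736, 25)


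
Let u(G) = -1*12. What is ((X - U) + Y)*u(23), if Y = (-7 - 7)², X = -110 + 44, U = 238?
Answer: 1296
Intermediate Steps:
u(G) = -12
X = -66
Y = 196 (Y = (-14)² = 196)
((X - U) + Y)*u(23) = ((-66 - 1*238) + 196)*(-12) = ((-66 - 238) + 196)*(-12) = (-304 + 196)*(-12) = -108*(-12) = 1296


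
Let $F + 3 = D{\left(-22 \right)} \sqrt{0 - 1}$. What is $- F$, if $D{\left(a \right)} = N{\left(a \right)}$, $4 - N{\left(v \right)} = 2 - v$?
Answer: $3 + 20 i \approx 3.0 + 20.0 i$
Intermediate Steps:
$N{\left(v \right)} = 2 + v$ ($N{\left(v \right)} = 4 - \left(2 - v\right) = 4 + \left(-2 + v\right) = 2 + v$)
$D{\left(a \right)} = 2 + a$
$F = -3 - 20 i$ ($F = -3 + \left(2 - 22\right) \sqrt{0 - 1} = -3 - 20 \sqrt{-1} = -3 - 20 i \approx -3.0 - 20.0 i$)
$- F = - (-3 - 20 i) = 3 + 20 i$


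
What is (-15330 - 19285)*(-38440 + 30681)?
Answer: 268577785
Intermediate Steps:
(-15330 - 19285)*(-38440 + 30681) = -34615*(-7759) = 268577785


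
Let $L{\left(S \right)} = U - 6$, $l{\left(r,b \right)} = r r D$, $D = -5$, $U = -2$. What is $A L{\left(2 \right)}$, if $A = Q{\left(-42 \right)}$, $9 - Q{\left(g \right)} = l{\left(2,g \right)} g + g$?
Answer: $6312$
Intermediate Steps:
$l{\left(r,b \right)} = - 5 r^{2}$ ($l{\left(r,b \right)} = r r \left(-5\right) = r^{2} \left(-5\right) = - 5 r^{2}$)
$Q{\left(g \right)} = 9 + 19 g$ ($Q{\left(g \right)} = 9 - \left(- 5 \cdot 2^{2} g + g\right) = 9 - \left(\left(-5\right) 4 g + g\right) = 9 - \left(- 20 g + g\right) = 9 - - 19 g = 9 + 19 g$)
$A = -789$ ($A = 9 + 19 \left(-42\right) = 9 - 798 = -789$)
$L{\left(S \right)} = -8$ ($L{\left(S \right)} = -2 - 6 = -8$)
$A L{\left(2 \right)} = \left(-789\right) \left(-8\right) = 6312$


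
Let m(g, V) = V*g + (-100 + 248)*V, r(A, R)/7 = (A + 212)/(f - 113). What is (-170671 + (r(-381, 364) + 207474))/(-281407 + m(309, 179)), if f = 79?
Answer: -1252485/6786536 ≈ -0.18455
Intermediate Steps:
r(A, R) = -742/17 - 7*A/34 (r(A, R) = 7*((A + 212)/(79 - 113)) = 7*((212 + A)/(-34)) = 7*((212 + A)*(-1/34)) = 7*(-106/17 - A/34) = -742/17 - 7*A/34)
m(g, V) = 148*V + V*g (m(g, V) = V*g + 148*V = 148*V + V*g)
(-170671 + (r(-381, 364) + 207474))/(-281407 + m(309, 179)) = (-170671 + ((-742/17 - 7/34*(-381)) + 207474))/(-281407 + 179*(148 + 309)) = (-170671 + ((-742/17 + 2667/34) + 207474))/(-281407 + 179*457) = (-170671 + (1183/34 + 207474))/(-281407 + 81803) = (-170671 + 7055299/34)/(-199604) = (1252485/34)*(-1/199604) = -1252485/6786536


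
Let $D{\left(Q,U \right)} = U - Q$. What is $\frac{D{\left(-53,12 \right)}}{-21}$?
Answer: $- \frac{65}{21} \approx -3.0952$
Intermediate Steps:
$\frac{D{\left(-53,12 \right)}}{-21} = \frac{12 - -53}{-21} = \left(12 + 53\right) \left(- \frac{1}{21}\right) = 65 \left(- \frac{1}{21}\right) = - \frac{65}{21}$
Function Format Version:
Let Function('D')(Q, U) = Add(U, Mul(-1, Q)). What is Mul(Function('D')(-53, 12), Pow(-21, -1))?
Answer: Rational(-65, 21) ≈ -3.0952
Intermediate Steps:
Mul(Function('D')(-53, 12), Pow(-21, -1)) = Mul(Add(12, Mul(-1, -53)), Pow(-21, -1)) = Mul(Add(12, 53), Rational(-1, 21)) = Mul(65, Rational(-1, 21)) = Rational(-65, 21)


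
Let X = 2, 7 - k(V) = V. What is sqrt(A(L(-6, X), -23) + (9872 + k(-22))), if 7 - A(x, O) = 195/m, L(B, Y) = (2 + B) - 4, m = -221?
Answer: sqrt(2863667)/17 ≈ 99.543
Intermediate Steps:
k(V) = 7 - V
L(B, Y) = -2 + B
A(x, O) = 134/17 (A(x, O) = 7 - 195/(-221) = 7 - 195*(-1)/221 = 7 - 1*(-15/17) = 7 + 15/17 = 134/17)
sqrt(A(L(-6, X), -23) + (9872 + k(-22))) = sqrt(134/17 + (9872 + (7 - 1*(-22)))) = sqrt(134/17 + (9872 + (7 + 22))) = sqrt(134/17 + (9872 + 29)) = sqrt(134/17 + 9901) = sqrt(168451/17) = sqrt(2863667)/17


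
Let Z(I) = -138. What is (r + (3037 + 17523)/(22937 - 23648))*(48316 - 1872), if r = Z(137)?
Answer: -5511881032/711 ≈ -7.7523e+6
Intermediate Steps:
r = -138
(r + (3037 + 17523)/(22937 - 23648))*(48316 - 1872) = (-138 + (3037 + 17523)/(22937 - 23648))*(48316 - 1872) = (-138 + 20560/(-711))*46444 = (-138 + 20560*(-1/711))*46444 = (-138 - 20560/711)*46444 = -118678/711*46444 = -5511881032/711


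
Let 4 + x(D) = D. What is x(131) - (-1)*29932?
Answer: 30059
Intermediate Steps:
x(D) = -4 + D
x(131) - (-1)*29932 = (-4 + 131) - (-1)*29932 = 127 - 1*(-29932) = 127 + 29932 = 30059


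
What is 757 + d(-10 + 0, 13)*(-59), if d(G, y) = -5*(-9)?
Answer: -1898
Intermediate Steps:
d(G, y) = 45
757 + d(-10 + 0, 13)*(-59) = 757 + 45*(-59) = 757 - 2655 = -1898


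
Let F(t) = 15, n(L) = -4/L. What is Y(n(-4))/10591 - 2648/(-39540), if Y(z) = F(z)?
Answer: 7159517/104692035 ≈ 0.068386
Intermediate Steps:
Y(z) = 15
Y(n(-4))/10591 - 2648/(-39540) = 15/10591 - 2648/(-39540) = 15*(1/10591) - 2648*(-1/39540) = 15/10591 + 662/9885 = 7159517/104692035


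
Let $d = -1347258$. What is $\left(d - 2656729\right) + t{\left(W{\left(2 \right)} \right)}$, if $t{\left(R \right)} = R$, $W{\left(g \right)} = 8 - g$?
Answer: $-4003981$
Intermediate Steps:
$\left(d - 2656729\right) + t{\left(W{\left(2 \right)} \right)} = \left(-1347258 - 2656729\right) + \left(8 - 2\right) = -4003987 + \left(8 - 2\right) = -4003987 + 6 = -4003981$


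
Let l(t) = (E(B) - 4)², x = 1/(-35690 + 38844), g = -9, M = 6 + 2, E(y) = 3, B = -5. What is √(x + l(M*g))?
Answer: √9950870/3154 ≈ 1.0002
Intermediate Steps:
M = 8
x = 1/3154 ≈ 0.00031706
l(t) = 1 (l(t) = (3 - 4)² = (-1)² = 1)
√(x + l(M*g)) = √(1/3154 + 1) = √(3155/3154) = √9950870/3154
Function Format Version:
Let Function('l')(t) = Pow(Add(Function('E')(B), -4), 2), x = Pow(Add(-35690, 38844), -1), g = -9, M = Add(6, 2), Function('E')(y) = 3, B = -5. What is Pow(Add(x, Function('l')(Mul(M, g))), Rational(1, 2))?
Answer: Mul(Rational(1, 3154), Pow(9950870, Rational(1, 2))) ≈ 1.0002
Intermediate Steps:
M = 8
x = Rational(1, 3154) (x = Pow(3154, -1) = Rational(1, 3154) ≈ 0.00031706)
Function('l')(t) = 1 (Function('l')(t) = Pow(Add(3, -4), 2) = Pow(-1, 2) = 1)
Pow(Add(x, Function('l')(Mul(M, g))), Rational(1, 2)) = Pow(Add(Rational(1, 3154), 1), Rational(1, 2)) = Pow(Rational(3155, 3154), Rational(1, 2)) = Mul(Rational(1, 3154), Pow(9950870, Rational(1, 2)))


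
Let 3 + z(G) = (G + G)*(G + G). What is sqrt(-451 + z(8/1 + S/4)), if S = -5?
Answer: I*sqrt(1087)/2 ≈ 16.485*I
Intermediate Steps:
z(G) = -3 + 4*G**2 (z(G) = -3 + (G + G)*(G + G) = -3 + (2*G)*(2*G) = -3 + 4*G**2)
sqrt(-451 + z(8/1 + S/4)) = sqrt(-451 + (-3 + 4*(8/1 - 5/4)**2)) = sqrt(-451 + (-3 + 4*(8*1 - 5*1/4)**2)) = sqrt(-451 + (-3 + 4*(8 - 5/4)**2)) = sqrt(-451 + (-3 + 4*(27/4)**2)) = sqrt(-451 + (-3 + 4*(729/16))) = sqrt(-451 + (-3 + 729/4)) = sqrt(-451 + 717/4) = sqrt(-1087/4) = I*sqrt(1087)/2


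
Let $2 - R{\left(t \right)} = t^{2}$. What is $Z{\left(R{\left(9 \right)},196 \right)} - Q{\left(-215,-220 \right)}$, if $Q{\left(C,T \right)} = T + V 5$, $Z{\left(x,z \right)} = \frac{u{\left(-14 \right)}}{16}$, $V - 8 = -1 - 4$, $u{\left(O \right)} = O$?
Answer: $\frac{1633}{8} \approx 204.13$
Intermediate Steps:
$V = 3$ ($V = 8 - 5 = 3$)
$R{\left(t \right)} = 2 - t^{2}$
$Z{\left(x,z \right)} = - \frac{7}{8}$ ($Z{\left(x,z \right)} = - \frac{14}{16} = \left(-14\right) \frac{1}{16} = - \frac{7}{8}$)
$Q{\left(C,T \right)} = 15 + T$ ($Q{\left(C,T \right)} = T + 3 \cdot 5 = T + 15 = 15 + T$)
$Z{\left(R{\left(9 \right)},196 \right)} - Q{\left(-215,-220 \right)} = - \frac{7}{8} - \left(15 - 220\right) = - \frac{7}{8} - -205 = - \frac{7}{8} + 205 = \frac{1633}{8}$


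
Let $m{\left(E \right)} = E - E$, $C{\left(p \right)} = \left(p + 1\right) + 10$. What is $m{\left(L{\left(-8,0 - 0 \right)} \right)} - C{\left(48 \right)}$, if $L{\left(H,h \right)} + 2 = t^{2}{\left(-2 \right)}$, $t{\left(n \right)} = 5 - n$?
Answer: $-59$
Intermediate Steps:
$L{\left(H,h \right)} = 47$ ($L{\left(H,h \right)} = -2 + \left(5 - -2\right)^{2} = -2 + \left(5 + 2\right)^{2} = -2 + 7^{2} = -2 + 49 = 47$)
$C{\left(p \right)} = 11 + p$ ($C{\left(p \right)} = \left(1 + p\right) + 10 = 11 + p$)
$m{\left(E \right)} = 0$
$m{\left(L{\left(-8,0 - 0 \right)} \right)} - C{\left(48 \right)} = 0 - \left(11 + 48\right) = 0 - 59 = -59$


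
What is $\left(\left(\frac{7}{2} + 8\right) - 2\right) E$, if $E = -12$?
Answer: $-114$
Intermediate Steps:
$\left(\left(\frac{7}{2} + 8\right) - 2\right) E = \left(\left(\frac{7}{2} + 8\right) - 2\right) \left(-12\right) = \left(\frac{23}{2} - 2\right) \left(-12\right) = \frac{19}{2} \left(-12\right) = -114$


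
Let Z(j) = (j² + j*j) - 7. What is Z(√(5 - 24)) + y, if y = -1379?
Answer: -1424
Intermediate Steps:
Z(j) = -7 + 2*j² (Z(j) = (j² + j²) - 7 = 2*j² - 7 = -7 + 2*j²)
Z(√(5 - 24)) + y = (-7 + 2*(√(5 - 24))²) - 1379 = (-7 + 2*(√(-19))²) - 1379 = (-7 + 2*(I*√19)²) - 1379 = (-7 + 2*(-19)) - 1379 = (-7 - 38) - 1379 = -45 - 1379 = -1424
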